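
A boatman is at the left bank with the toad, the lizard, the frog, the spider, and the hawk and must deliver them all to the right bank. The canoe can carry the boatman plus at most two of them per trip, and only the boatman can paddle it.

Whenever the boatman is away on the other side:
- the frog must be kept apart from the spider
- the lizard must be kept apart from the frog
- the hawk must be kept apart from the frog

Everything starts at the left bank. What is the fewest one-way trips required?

5

Counting alone: the boatman can take at most 2 across per trip to the right bank, so moving all 5 needs at least 3 loaded trips out, with a return between consecutive ones — at least 5 crossings.
The plan below uses exactly 5 crossings, so it is optimal:
1. Boatman goes to the right bank with the frog and the toad.  [the left bank: the hawk, the lizard, the spider | the right bank: the frog, the toad]
2. Boatman goes back to the left bank alone.  [the left bank: the hawk, the lizard, the spider | the right bank: the frog, the toad]
3. Boatman goes to the right bank with the lizard and the spider.  [the left bank: the hawk | the right bank: the frog, the lizard, the spider, the toad]
4. Boatman goes back to the left bank with the frog.  [the left bank: the frog, the hawk | the right bank: the lizard, the spider, the toad]
5. Boatman goes to the right bank with the frog and the hawk.  [the left bank: — | the right bank: the frog, the hawk, the lizard, the spider, the toad]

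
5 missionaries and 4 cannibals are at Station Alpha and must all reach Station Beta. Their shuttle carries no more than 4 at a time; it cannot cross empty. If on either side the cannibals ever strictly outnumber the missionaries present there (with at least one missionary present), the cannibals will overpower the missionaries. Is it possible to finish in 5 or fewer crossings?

Yes

Yes — this plan uses 5 crossings (≤ 5):
1. 3 cannibals → Station Beta.  (Station Alpha: 5M 1C; Station Beta: 0M 3C)
2. 1 cannibal ← Station Alpha.  (Station Alpha: 5M 2C; Station Beta: 0M 2C)
3. 3 missionaries and 1 cannibal → Station Beta.  (Station Alpha: 2M 1C; Station Beta: 3M 3C)
4. 1 cannibal ← Station Alpha.  (Station Alpha: 2M 2C; Station Beta: 3M 2C)
5. 2 missionaries and 2 cannibals → Station Beta.  (Station Alpha: 0M 0C; Station Beta: 5M 4C)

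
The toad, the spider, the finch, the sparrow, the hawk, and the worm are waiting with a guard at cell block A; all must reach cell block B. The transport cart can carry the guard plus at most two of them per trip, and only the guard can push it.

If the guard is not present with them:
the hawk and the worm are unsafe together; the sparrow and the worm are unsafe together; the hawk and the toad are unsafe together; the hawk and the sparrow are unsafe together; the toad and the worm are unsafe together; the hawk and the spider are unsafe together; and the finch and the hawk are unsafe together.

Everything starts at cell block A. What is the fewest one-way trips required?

9

Counting alone: the guard can take at most 2 across per trip to cell block B, so moving all 6 needs at least 3 loaded trips out, with a return between consecutive ones — at least 5 crossings.
The safety rule pushes this higher. Following every safe sequence of crossings, the most of the 6 that can be at cell block B as the transport cart arrives there on crossings 5, 7 is 4, 5 respectively — never all 6.
So no plan with fewer than 9 crossings exists, and this one achieves 9:
1. Guard goes to cell block B with the hawk and the worm.
2. Guard goes back to cell block A with the hawk.
3. Guard goes to cell block B with the hawk and the spider.
4. Guard goes back to cell block A with the hawk.
5. Guard goes to cell block B with the finch and the hawk.
6. Guard goes back to cell block A with the hawk.
7. Guard goes to cell block B with the sparrow and the toad.
8. Guard goes back to cell block A with the worm.
9. Guard goes to cell block B with the hawk and the worm.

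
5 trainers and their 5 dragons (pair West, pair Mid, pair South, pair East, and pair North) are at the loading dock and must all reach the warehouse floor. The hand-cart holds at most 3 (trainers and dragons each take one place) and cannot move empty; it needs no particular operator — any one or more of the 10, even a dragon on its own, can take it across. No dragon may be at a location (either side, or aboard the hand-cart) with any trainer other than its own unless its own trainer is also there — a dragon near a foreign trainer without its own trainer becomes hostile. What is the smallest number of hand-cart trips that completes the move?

11

Counting alone: each trip to the warehouse floor takes at most 3 across and each return brings at least 1 back, so after t trips out (and t−1 returns) at most 3t − (t−1) of the 10 are across; that first reaches 10 at t = 5, so at least 9 crossings are needed.
The safety rule pushes this higher. Following every safe sequence of crossings, the most of the 10 that can be at the warehouse floor as the hand-cart arrives there on crossing 9 is 9 — never all 10.
So no plan with fewer than 11 crossings exists, and this one achieves 11:
1. dragon West and trainer West cross → the warehouse floor.
2. trainer West crosses ← the loading dock.
3. dragon East, dragon Mid, and dragon South cross → the warehouse floor.
4. dragon West crosses ← the loading dock.
5. trainer East, trainer Mid, and trainer South cross → the warehouse floor.
6. dragon Mid and trainer Mid cross ← the loading dock.
7. trainer Mid, trainer North, and trainer West cross → the warehouse floor.
8. dragon South crosses ← the loading dock.
9. dragon Mid and dragon West cross → the warehouse floor.
10. dragon West crosses ← the loading dock.
11. dragon North, dragon South, and dragon West cross → the warehouse floor.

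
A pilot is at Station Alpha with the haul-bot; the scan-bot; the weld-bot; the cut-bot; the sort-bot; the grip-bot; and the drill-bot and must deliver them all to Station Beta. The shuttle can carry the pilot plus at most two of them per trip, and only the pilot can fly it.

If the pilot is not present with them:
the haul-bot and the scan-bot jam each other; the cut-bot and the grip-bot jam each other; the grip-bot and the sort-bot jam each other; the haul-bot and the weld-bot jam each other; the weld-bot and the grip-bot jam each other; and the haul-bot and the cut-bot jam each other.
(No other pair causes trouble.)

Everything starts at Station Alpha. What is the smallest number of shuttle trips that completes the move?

Counting alone: the pilot can take at most 2 across per trip to Station Beta, so moving all 7 needs at least 4 loaded trips out, with a return between consecutive ones — at least 7 crossings.
The safety rule pushes this higher. Following every safe sequence of crossings, the most of the 7 that can be at Station Beta as the shuttle arrives there on crossing 7 is 6 — never all 7.
So no plan with fewer than 9 crossings exists, and this one achieves 9:
1. Pilot goes to Station Beta with the grip-bot and the haul-bot.  [Station Alpha: the cut-bot, the drill-bot, the scan-bot, the sort-bot, the weld-bot | Station Beta: the grip-bot, the haul-bot]
2. Pilot goes back to Station Alpha alone.  [Station Alpha: the cut-bot, the drill-bot, the scan-bot, the sort-bot, the weld-bot | Station Beta: the grip-bot, the haul-bot]
3. Pilot goes to Station Beta with the scan-bot.  [Station Alpha: the cut-bot, the drill-bot, the sort-bot, the weld-bot | Station Beta: the grip-bot, the haul-bot, the scan-bot]
4. Pilot goes back to Station Alpha with the haul-bot.  [Station Alpha: the cut-bot, the drill-bot, the haul-bot, the sort-bot, the weld-bot | Station Beta: the grip-bot, the scan-bot]
5. Pilot goes to Station Beta with the cut-bot and the weld-bot.  [Station Alpha: the drill-bot, the haul-bot, the sort-bot | Station Beta: the cut-bot, the grip-bot, the scan-bot, the weld-bot]
6. Pilot goes back to Station Alpha with the grip-bot.  [Station Alpha: the drill-bot, the grip-bot, the haul-bot, the sort-bot | Station Beta: the cut-bot, the scan-bot, the weld-bot]
7. Pilot goes to Station Beta with the drill-bot and the sort-bot.  [Station Alpha: the grip-bot, the haul-bot | Station Beta: the cut-bot, the drill-bot, the scan-bot, the sort-bot, the weld-bot]
8. Pilot goes back to Station Alpha alone.  [Station Alpha: the grip-bot, the haul-bot | Station Beta: the cut-bot, the drill-bot, the scan-bot, the sort-bot, the weld-bot]
9. Pilot goes to Station Beta with the grip-bot and the haul-bot.  [Station Alpha: — | Station Beta: the cut-bot, the drill-bot, the grip-bot, the haul-bot, the scan-bot, the sort-bot, the weld-bot]

9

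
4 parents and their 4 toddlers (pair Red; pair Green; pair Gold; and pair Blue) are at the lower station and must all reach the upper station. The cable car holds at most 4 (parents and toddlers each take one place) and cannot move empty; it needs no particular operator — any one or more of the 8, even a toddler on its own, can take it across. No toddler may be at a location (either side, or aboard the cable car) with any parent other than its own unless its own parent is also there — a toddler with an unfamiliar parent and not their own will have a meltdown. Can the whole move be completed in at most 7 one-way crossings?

Yes

Yes — this plan uses 5 crossings (≤ 7):
1. parent Red and toddler Red cross → the upper station.
2. parent Red crosses ← the lower station.
3. parent Blue, parent Gold, parent Green, and parent Red cross → the upper station.
4. toddler Red crosses ← the lower station.
5. toddler Blue, toddler Gold, toddler Green, and toddler Red cross → the upper station.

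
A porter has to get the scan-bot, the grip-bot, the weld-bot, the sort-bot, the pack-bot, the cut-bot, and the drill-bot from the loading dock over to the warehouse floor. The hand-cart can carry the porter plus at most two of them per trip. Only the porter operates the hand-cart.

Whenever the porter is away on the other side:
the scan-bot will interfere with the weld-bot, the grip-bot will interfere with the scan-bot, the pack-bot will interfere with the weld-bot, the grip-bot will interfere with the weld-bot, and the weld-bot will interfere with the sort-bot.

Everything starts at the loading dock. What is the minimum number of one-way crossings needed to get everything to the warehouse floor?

11

Counting alone: the porter can take at most 2 across per trip to the warehouse floor, so moving all 7 needs at least 4 loaded trips out, with a return between consecutive ones — at least 7 crossings.
The safety rule pushes this higher. Following every safe sequence of crossings, the most of the 7 that can be at the warehouse floor as the hand-cart arrives there on crossings 7, 9 is 5, 6 respectively — never all 7.
So no plan with fewer than 11 crossings exists, and this one achieves 11:
1. Porter goes to the warehouse floor with the scan-bot and the weld-bot.  [the loading dock: the cut-bot, the drill-bot, the grip-bot, the pack-bot, the sort-bot | the warehouse floor: the scan-bot, the weld-bot]
2. Porter goes back to the loading dock with the scan-bot.  [the loading dock: the cut-bot, the drill-bot, the grip-bot, the pack-bot, the scan-bot, the sort-bot | the warehouse floor: the weld-bot]
3. Porter goes to the warehouse floor with the scan-bot and the sort-bot.  [the loading dock: the cut-bot, the drill-bot, the grip-bot, the pack-bot | the warehouse floor: the scan-bot, the sort-bot, the weld-bot]
4. Porter goes back to the loading dock with the weld-bot.  [the loading dock: the cut-bot, the drill-bot, the grip-bot, the pack-bot, the weld-bot | the warehouse floor: the scan-bot, the sort-bot]
5. Porter goes to the warehouse floor with the grip-bot and the pack-bot.  [the loading dock: the cut-bot, the drill-bot, the weld-bot | the warehouse floor: the grip-bot, the pack-bot, the scan-bot, the sort-bot]
6. Porter goes back to the loading dock with the scan-bot.  [the loading dock: the cut-bot, the drill-bot, the scan-bot, the weld-bot | the warehouse floor: the grip-bot, the pack-bot, the sort-bot]
7. Porter goes to the warehouse floor with the cut-bot and the scan-bot.  [the loading dock: the drill-bot, the weld-bot | the warehouse floor: the cut-bot, the grip-bot, the pack-bot, the scan-bot, the sort-bot]
8. Porter goes back to the loading dock with the scan-bot.  [the loading dock: the drill-bot, the scan-bot, the weld-bot | the warehouse floor: the cut-bot, the grip-bot, the pack-bot, the sort-bot]
9. Porter goes to the warehouse floor with the drill-bot and the scan-bot.  [the loading dock: the weld-bot | the warehouse floor: the cut-bot, the drill-bot, the grip-bot, the pack-bot, the scan-bot, the sort-bot]
10. Porter goes back to the loading dock with the scan-bot.  [the loading dock: the scan-bot, the weld-bot | the warehouse floor: the cut-bot, the drill-bot, the grip-bot, the pack-bot, the sort-bot]
11. Porter goes to the warehouse floor with the scan-bot and the weld-bot.  [the loading dock: — | the warehouse floor: the cut-bot, the drill-bot, the grip-bot, the pack-bot, the scan-bot, the sort-bot, the weld-bot]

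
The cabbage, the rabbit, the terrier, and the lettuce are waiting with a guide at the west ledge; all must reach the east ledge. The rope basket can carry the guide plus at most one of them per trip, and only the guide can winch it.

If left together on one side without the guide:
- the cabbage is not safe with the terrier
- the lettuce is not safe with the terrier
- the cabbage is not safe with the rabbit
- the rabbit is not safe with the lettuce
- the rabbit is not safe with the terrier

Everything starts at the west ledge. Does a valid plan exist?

Whatever the first load, the items left behind include a forbidden pair without the guide. No opening move is safe, so no plan exists.

No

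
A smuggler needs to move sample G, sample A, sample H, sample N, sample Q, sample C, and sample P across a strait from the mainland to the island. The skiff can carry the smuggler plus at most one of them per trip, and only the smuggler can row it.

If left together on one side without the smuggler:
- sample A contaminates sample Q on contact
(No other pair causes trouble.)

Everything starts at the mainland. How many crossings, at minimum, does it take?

13

Counting alone: the smuggler can take at most 1 across per trip to the island, so moving all 7 needs at least 7 loaded trips out, with a return between consecutive ones — at least 13 crossings.
The plan below uses exactly 13 crossings, so it is optimal:
1. Smuggler goes to the island with sample A.  [the mainland: sample C, sample G, sample H, sample N, sample P, sample Q | the island: sample A]
2. Smuggler goes back to the mainland alone.  [the mainland: sample C, sample G, sample H, sample N, sample P, sample Q | the island: sample A]
3. Smuggler goes to the island with sample G.  [the mainland: sample C, sample H, sample N, sample P, sample Q | the island: sample A, sample G]
4. Smuggler goes back to the mainland alone.  [the mainland: sample C, sample H, sample N, sample P, sample Q | the island: sample A, sample G]
5. Smuggler goes to the island with sample H.  [the mainland: sample C, sample N, sample P, sample Q | the island: sample A, sample G, sample H]
6. Smuggler goes back to the mainland alone.  [the mainland: sample C, sample N, sample P, sample Q | the island: sample A, sample G, sample H]
7. Smuggler goes to the island with sample N.  [the mainland: sample C, sample P, sample Q | the island: sample A, sample G, sample H, sample N]
8. Smuggler goes back to the mainland alone.  [the mainland: sample C, sample P, sample Q | the island: sample A, sample G, sample H, sample N]
9. Smuggler goes to the island with sample C.  [the mainland: sample P, sample Q | the island: sample A, sample C, sample G, sample H, sample N]
10. Smuggler goes back to the mainland alone.  [the mainland: sample P, sample Q | the island: sample A, sample C, sample G, sample H, sample N]
11. Smuggler goes to the island with sample P.  [the mainland: sample Q | the island: sample A, sample C, sample G, sample H, sample N, sample P]
12. Smuggler goes back to the mainland alone.  [the mainland: sample Q | the island: sample A, sample C, sample G, sample H, sample N, sample P]
13. Smuggler goes to the island with sample Q.  [the mainland: — | the island: sample A, sample C, sample G, sample H, sample N, sample P, sample Q]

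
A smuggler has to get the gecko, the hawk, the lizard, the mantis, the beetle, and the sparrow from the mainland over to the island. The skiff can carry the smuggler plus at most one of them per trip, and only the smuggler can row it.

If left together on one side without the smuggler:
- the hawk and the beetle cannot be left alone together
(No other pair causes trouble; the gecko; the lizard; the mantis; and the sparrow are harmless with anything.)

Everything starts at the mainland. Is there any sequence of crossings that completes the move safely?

1. Smuggler goes to the island with the hawk.
2. Smuggler goes back to the mainland alone.
3. Smuggler goes to the island with the gecko.
4. Smuggler goes back to the mainland alone.
5. Smuggler goes to the island with the lizard.
6. Smuggler goes back to the mainland alone.
7. Smuggler goes to the island with the mantis.
8. Smuggler goes back to the mainland alone.
9. Smuggler goes to the island with the sparrow.
10. Smuggler goes back to the mainland alone.
11. Smuggler goes to the island with the beetle.

Yes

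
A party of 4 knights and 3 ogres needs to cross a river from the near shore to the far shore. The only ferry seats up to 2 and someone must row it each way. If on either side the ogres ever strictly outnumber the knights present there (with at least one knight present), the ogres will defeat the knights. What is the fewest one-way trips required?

11

Counting alone: each trip to the far shore takes at most 2 across and each return brings at least 1 back, so after t trips out (and t−1 returns) at most 2t − (t−1) of the 7 are across; that first reaches 7 at t = 6, so at least 11 crossings are needed.
The plan below uses exactly 11 crossings, so it is optimal:
1. 2 ogres → the far shore.  (the near shore: 4K 1O; the far shore: 0K 2O)
2. 1 ogre ← the near shore.  (the near shore: 4K 2O; the far shore: 0K 1O)
3. 2 ogres → the far shore.  (the near shore: 4K 0O; the far shore: 0K 3O)
4. 1 ogre ← the near shore.  (the near shore: 4K 1O; the far shore: 0K 2O)
5. 2 knights → the far shore.  (the near shore: 2K 1O; the far shore: 2K 2O)
6. 1 ogre ← the near shore.  (the near shore: 2K 2O; the far shore: 2K 1O)
7. 1 knight and 1 ogre → the far shore.  (the near shore: 1K 1O; the far shore: 3K 2O)
8. 1 knight ← the near shore.  (the near shore: 2K 1O; the far shore: 2K 2O)
9. 1 knight and 1 ogre → the far shore.  (the near shore: 1K 0O; the far shore: 3K 3O)
10. 1 ogre ← the near shore.  (the near shore: 1K 1O; the far shore: 3K 2O)
11. 1 knight and 1 ogre → the far shore.  (the near shore: 0K 0O; the far shore: 4K 3O)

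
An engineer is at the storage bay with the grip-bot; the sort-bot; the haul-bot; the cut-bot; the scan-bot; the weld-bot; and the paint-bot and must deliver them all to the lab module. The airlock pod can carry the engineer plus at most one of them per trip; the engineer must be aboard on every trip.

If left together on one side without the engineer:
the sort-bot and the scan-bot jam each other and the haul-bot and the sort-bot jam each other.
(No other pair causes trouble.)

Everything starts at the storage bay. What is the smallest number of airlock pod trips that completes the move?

Counting alone: the engineer can take at most 1 across per trip to the lab module, so moving all 7 needs at least 7 loaded trips out, with a return between consecutive ones — at least 13 crossings.
The safety rule pushes this higher. Following every safe sequence of crossings, the most of the 7 that can be at the lab module as the airlock pod arrives there on crossing 13 is 6 — never all 7.
So no plan with fewer than 15 crossings exists, and this one achieves 15:
1. Engineer goes to the lab module with the sort-bot.
2. Engineer goes back to the storage bay alone.
3. Engineer goes to the lab module with the grip-bot.
4. Engineer goes back to the storage bay alone.
5. Engineer goes to the lab module with the haul-bot.
6. Engineer goes back to the storage bay with the sort-bot.
7. Engineer goes to the lab module with the scan-bot.
8. Engineer goes back to the storage bay alone.
9. Engineer goes to the lab module with the cut-bot.
10. Engineer goes back to the storage bay alone.
11. Engineer goes to the lab module with the weld-bot.
12. Engineer goes back to the storage bay alone.
13. Engineer goes to the lab module with the paint-bot.
14. Engineer goes back to the storage bay alone.
15. Engineer goes to the lab module with the sort-bot.

15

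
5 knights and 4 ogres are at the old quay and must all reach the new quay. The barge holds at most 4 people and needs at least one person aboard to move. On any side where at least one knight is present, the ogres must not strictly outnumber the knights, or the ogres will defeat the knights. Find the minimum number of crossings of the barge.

Counting alone: each trip to the new quay takes at most 4 across and each return brings at least 1 back, so after t trips out (and t−1 returns) at most 4t − (t−1) of the 9 are across; that first reaches 9 at t = 3, so at least 5 crossings are needed.
The plan below uses exactly 5 crossings, so it is optimal:
1. 3 ogres → the new quay.  (the old quay: 5K 1O; the new quay: 0K 3O)
2. 1 ogre ← the old quay.  (the old quay: 5K 2O; the new quay: 0K 2O)
3. 3 knights and 1 ogre → the new quay.  (the old quay: 2K 1O; the new quay: 3K 3O)
4. 1 ogre ← the old quay.  (the old quay: 2K 2O; the new quay: 3K 2O)
5. 2 knights and 2 ogres → the new quay.  (the old quay: 0K 0O; the new quay: 5K 4O)

5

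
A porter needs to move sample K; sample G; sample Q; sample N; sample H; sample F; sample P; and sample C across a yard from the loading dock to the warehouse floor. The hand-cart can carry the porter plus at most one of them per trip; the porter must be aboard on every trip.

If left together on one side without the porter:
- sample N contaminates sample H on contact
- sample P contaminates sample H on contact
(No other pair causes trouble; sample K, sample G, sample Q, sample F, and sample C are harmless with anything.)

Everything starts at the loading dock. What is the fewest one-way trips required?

Counting alone: the porter can take at most 1 across per trip to the warehouse floor, so moving all 8 needs at least 8 loaded trips out, with a return between consecutive ones — at least 15 crossings.
The safety rule pushes this higher. Following every safe sequence of crossings, the most of the 8 that can be at the warehouse floor as the hand-cart arrives there on crossing 15 is 7 — never all 8.
So no plan with fewer than 17 crossings exists, and this one achieves 17:
1. Porter goes to the warehouse floor with sample H.  [the loading dock: sample C, sample F, sample G, sample K, sample N, sample P, sample Q | the warehouse floor: sample H]
2. Porter goes back to the loading dock alone.  [the loading dock: sample C, sample F, sample G, sample K, sample N, sample P, sample Q | the warehouse floor: sample H]
3. Porter goes to the warehouse floor with sample K.  [the loading dock: sample C, sample F, sample G, sample N, sample P, sample Q | the warehouse floor: sample H, sample K]
4. Porter goes back to the loading dock alone.  [the loading dock: sample C, sample F, sample G, sample N, sample P, sample Q | the warehouse floor: sample H, sample K]
5. Porter goes to the warehouse floor with sample G.  [the loading dock: sample C, sample F, sample N, sample P, sample Q | the warehouse floor: sample G, sample H, sample K]
6. Porter goes back to the loading dock alone.  [the loading dock: sample C, sample F, sample N, sample P, sample Q | the warehouse floor: sample G, sample H, sample K]
7. Porter goes to the warehouse floor with sample Q.  [the loading dock: sample C, sample F, sample N, sample P | the warehouse floor: sample G, sample H, sample K, sample Q]
8. Porter goes back to the loading dock alone.  [the loading dock: sample C, sample F, sample N, sample P | the warehouse floor: sample G, sample H, sample K, sample Q]
9. Porter goes to the warehouse floor with sample N.  [the loading dock: sample C, sample F, sample P | the warehouse floor: sample G, sample H, sample K, sample N, sample Q]
10. Porter goes back to the loading dock with sample H.  [the loading dock: sample C, sample F, sample H, sample P | the warehouse floor: sample G, sample K, sample N, sample Q]
11. Porter goes to the warehouse floor with sample P.  [the loading dock: sample C, sample F, sample H | the warehouse floor: sample G, sample K, sample N, sample P, sample Q]
12. Porter goes back to the loading dock alone.  [the loading dock: sample C, sample F, sample H | the warehouse floor: sample G, sample K, sample N, sample P, sample Q]
13. Porter goes to the warehouse floor with sample F.  [the loading dock: sample C, sample H | the warehouse floor: sample F, sample G, sample K, sample N, sample P, sample Q]
14. Porter goes back to the loading dock alone.  [the loading dock: sample C, sample H | the warehouse floor: sample F, sample G, sample K, sample N, sample P, sample Q]
15. Porter goes to the warehouse floor with sample C.  [the loading dock: sample H | the warehouse floor: sample C, sample F, sample G, sample K, sample N, sample P, sample Q]
16. Porter goes back to the loading dock alone.  [the loading dock: sample H | the warehouse floor: sample C, sample F, sample G, sample K, sample N, sample P, sample Q]
17. Porter goes to the warehouse floor with sample H.  [the loading dock: — | the warehouse floor: sample C, sample F, sample G, sample H, sample K, sample N, sample P, sample Q]

17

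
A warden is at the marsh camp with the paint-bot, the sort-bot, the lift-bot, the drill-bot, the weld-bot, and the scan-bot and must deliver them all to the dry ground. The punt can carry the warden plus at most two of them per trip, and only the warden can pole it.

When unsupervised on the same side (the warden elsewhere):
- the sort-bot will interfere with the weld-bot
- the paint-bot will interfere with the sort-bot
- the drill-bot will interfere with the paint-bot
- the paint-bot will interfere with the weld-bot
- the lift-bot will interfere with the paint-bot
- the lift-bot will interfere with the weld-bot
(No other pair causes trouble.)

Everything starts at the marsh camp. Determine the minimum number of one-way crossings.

Counting alone: the warden can take at most 2 across per trip to the dry ground, so moving all 6 needs at least 3 loaded trips out, with a return between consecutive ones — at least 5 crossings.
The safety rule pushes this higher. Following every safe sequence of crossings, the most of the 6 that can be at the dry ground as the punt arrives there on crossings 5, 7 is 4, 5 respectively — never all 6.
So no plan with fewer than 9 crossings exists, and this one achieves 9:
1. Warden goes to the dry ground with the paint-bot and the weld-bot.
2. Warden goes back to the marsh camp with the paint-bot.
3. Warden goes to the dry ground with the drill-bot and the paint-bot.
4. Warden goes back to the marsh camp with the paint-bot.
5. Warden goes to the dry ground with the paint-bot and the scan-bot.
6. Warden goes back to the marsh camp with the paint-bot.
7. Warden goes to the dry ground with the lift-bot and the sort-bot.
8. Warden goes back to the marsh camp with the weld-bot.
9. Warden goes to the dry ground with the paint-bot and the weld-bot.

9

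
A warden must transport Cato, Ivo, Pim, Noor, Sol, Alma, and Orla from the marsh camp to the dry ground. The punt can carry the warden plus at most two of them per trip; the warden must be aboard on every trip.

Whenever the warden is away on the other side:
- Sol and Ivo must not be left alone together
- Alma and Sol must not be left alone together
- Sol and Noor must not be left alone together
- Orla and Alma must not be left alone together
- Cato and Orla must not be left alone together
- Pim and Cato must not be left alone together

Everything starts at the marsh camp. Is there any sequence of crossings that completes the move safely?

Whatever the first load, the items left behind include a forbidden pair without the warden. No opening move is safe, so no plan exists.

No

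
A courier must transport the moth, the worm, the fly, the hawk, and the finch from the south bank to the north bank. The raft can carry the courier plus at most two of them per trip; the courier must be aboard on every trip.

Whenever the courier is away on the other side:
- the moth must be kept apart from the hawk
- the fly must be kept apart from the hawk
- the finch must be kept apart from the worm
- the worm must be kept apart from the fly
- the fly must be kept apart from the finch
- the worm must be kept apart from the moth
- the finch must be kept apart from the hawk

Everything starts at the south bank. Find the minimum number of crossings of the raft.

Whatever the first load, the items left behind include a forbidden pair without the courier. No opening move is safe, so no plan exists.

impossible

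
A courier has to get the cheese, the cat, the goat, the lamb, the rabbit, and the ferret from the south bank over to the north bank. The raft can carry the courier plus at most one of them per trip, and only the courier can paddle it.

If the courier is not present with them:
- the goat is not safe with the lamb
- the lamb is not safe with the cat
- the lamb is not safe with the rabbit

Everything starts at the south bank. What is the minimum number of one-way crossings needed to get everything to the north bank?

impossible

Following every safe sequence of crossings from the start, the most of the 6 that can be at the north bank as the raft arrives there on crossings 1, 3, 5, 7 is 1, 2, 3, 4 respectively; the best ever achieved is 4 of 6.
From crossing 9 on, no configuration arises that was not already reachable earlier: only 36 distinct safe configurations (who is on which side, and where the raft is) can ever be reached, none of them has everyone across, and every continuation just revisits them. So no valid plan exists.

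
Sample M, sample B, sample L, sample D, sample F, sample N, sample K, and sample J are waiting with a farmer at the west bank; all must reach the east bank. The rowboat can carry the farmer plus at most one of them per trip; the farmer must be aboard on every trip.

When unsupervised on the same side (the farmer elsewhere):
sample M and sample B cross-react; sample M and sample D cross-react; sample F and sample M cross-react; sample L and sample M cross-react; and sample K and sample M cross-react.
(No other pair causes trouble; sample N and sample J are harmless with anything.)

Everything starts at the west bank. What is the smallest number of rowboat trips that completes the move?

impossible

Following every safe sequence of crossings from the start, the most of the 8 that can be at the east bank as the rowboat arrives there on crossings 1, 3, 5, 7 is 1, 2, 3, 4 respectively; the best ever achieved is 4 of 8.
From crossing 9 on, no configuration arises that was not already reachable earlier: only 52 distinct safe configurations (who is on which side, and where the rowboat is) can ever be reached, none of them has everyone across, and every continuation just revisits them. So no valid plan exists.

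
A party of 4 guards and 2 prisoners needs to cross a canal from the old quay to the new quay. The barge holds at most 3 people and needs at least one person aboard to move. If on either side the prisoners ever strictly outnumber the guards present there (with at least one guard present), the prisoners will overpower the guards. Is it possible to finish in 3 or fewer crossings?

Counting alone: each trip to the new quay takes at most 3 across and each return brings at least 1 back, so after t trips out (and t−1 returns) at most 3t − (t−1) of the 6 are across; that first reaches 6 at t = 3, so at least 5 crossings are needed.
Since 3 < 5, 3 crossings cannot be enough. (The shortest complete plan in fact takes 5:)
1. 2 prisoners → the new quay.  (the old quay: 4G 0P; the new quay: 0G 2P)
2. 1 prisoner ← the old quay.  (the old quay: 4G 1P; the new quay: 0G 1P)
3. 2 guards and 1 prisoner → the new quay.  (the old quay: 2G 0P; the new quay: 2G 2P)
4. 1 prisoner ← the old quay.  (the old quay: 2G 1P; the new quay: 2G 1P)
5. 2 guards and 1 prisoner → the new quay.  (the old quay: 0G 0P; the new quay: 4G 2P)

No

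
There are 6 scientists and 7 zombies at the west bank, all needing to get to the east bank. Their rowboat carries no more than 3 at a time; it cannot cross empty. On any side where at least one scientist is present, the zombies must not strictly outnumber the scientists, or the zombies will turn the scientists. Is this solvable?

No

The zombies already outnumber the scientists at the west bank before anyone moves, so the starting position itself is disallowed.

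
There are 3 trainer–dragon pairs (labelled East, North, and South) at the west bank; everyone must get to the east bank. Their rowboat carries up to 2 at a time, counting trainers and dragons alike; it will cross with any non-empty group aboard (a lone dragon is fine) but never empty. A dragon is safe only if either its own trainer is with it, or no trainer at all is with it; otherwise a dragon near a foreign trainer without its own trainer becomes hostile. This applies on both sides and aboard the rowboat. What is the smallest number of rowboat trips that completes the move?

Counting alone: each trip to the east bank takes at most 2 across and each return brings at least 1 back, so after t trips out (and t−1 returns) at most 2t − (t−1) of the 6 are across; that first reaches 6 at t = 5, so at least 9 crossings are needed.
The safety rule pushes this higher. Following every safe sequence of crossings, the most of the 6 that can be at the east bank as the rowboat arrives there on crossing 9 is 5 — never all 6.
So no plan with fewer than 11 crossings exists, and this one achieves 11:
1. dragon East and trainer East cross → the east bank.
2. trainer East crosses ← the west bank.
3. dragon North and dragon South cross → the east bank.
4. dragon East crosses ← the west bank.
5. trainer North and trainer South cross → the east bank.
6. dragon North and trainer North cross ← the west bank.
7. trainer East and trainer North cross → the east bank.
8. dragon South crosses ← the west bank.
9. dragon East and dragon North cross → the east bank.
10. trainer South crosses ← the west bank.
11. dragon South and trainer South cross → the east bank.

11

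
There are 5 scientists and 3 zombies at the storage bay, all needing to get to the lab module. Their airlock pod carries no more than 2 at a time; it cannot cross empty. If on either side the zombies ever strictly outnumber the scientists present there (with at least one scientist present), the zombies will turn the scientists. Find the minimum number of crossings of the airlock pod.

Counting alone: each trip to the lab module takes at most 2 across and each return brings at least 1 back, so after t trips out (and t−1 returns) at most 2t − (t−1) of the 8 are across; that first reaches 8 at t = 7, so at least 13 crossings are needed.
The plan below uses exactly 13 crossings, so it is optimal:
1. 2 zombies → the lab module.  (the storage bay: 5S 1Z; the lab module: 0S 2Z)
2. 1 zombie ← the storage bay.  (the storage bay: 5S 2Z; the lab module: 0S 1Z)
3. 2 zombies → the lab module.  (the storage bay: 5S 0Z; the lab module: 0S 3Z)
4. 1 zombie ← the storage bay.  (the storage bay: 5S 1Z; the lab module: 0S 2Z)
5. 2 scientists → the lab module.  (the storage bay: 3S 1Z; the lab module: 2S 2Z)
6. 1 zombie ← the storage bay.  (the storage bay: 3S 2Z; the lab module: 2S 1Z)
7. 1 scientist and 1 zombie → the lab module.  (the storage bay: 2S 1Z; the lab module: 3S 2Z)
8. 1 zombie ← the storage bay.  (the storage bay: 2S 2Z; the lab module: 3S 1Z)
9. 2 zombies → the lab module.  (the storage bay: 2S 0Z; the lab module: 3S 3Z)
10. 1 zombie ← the storage bay.  (the storage bay: 2S 1Z; the lab module: 3S 2Z)
11. 1 scientist and 1 zombie → the lab module.  (the storage bay: 1S 0Z; the lab module: 4S 3Z)
12. 1 zombie ← the storage bay.  (the storage bay: 1S 1Z; the lab module: 4S 2Z)
13. 1 scientist and 1 zombie → the lab module.  (the storage bay: 0S 0Z; the lab module: 5S 3Z)

13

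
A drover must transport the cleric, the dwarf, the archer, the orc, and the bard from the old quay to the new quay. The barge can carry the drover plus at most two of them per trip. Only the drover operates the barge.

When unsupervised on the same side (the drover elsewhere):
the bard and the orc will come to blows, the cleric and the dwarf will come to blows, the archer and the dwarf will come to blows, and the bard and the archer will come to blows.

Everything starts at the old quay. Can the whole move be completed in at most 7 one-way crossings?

Yes — this plan uses 7 crossings (≤ 7):
1. Drover goes to the new quay with the bard and the dwarf.  [the old quay: the archer, the cleric, the orc | the new quay: the bard, the dwarf]
2. Drover goes back to the old quay alone.  [the old quay: the archer, the cleric, the orc | the new quay: the bard, the dwarf]
3. Drover goes to the new quay with the cleric.  [the old quay: the archer, the orc | the new quay: the bard, the cleric, the dwarf]
4. Drover goes back to the old quay with the dwarf.  [the old quay: the archer, the dwarf, the orc | the new quay: the bard, the cleric]
5. Drover goes to the new quay with the archer and the orc.  [the old quay: the dwarf | the new quay: the archer, the bard, the cleric, the orc]
6. Drover goes back to the old quay with the bard.  [the old quay: the bard, the dwarf | the new quay: the archer, the cleric, the orc]
7. Drover goes to the new quay with the bard and the dwarf.  [the old quay: — | the new quay: the archer, the bard, the cleric, the dwarf, the orc]

Yes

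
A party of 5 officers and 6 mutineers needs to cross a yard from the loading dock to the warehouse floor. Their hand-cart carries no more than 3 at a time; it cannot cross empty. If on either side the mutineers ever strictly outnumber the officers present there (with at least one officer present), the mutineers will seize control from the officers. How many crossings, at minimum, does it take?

impossible

The mutineers already outnumber the officers at the loading dock before anyone moves, so the starting position itself is disallowed.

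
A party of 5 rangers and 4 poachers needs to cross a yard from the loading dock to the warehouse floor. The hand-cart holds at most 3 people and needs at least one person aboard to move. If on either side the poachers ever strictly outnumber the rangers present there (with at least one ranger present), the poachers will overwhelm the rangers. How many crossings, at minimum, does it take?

Counting alone: each trip to the warehouse floor takes at most 3 across and each return brings at least 1 back, so after t trips out (and t−1 returns) at most 3t − (t−1) of the 9 are across; that first reaches 9 at t = 4, so at least 7 crossings are needed.
The plan below uses exactly 7 crossings, so it is optimal:
1. 3 poachers → the warehouse floor.  (the loading dock: 5R 1P; the warehouse floor: 0R 3P)
2. 1 poacher ← the loading dock.  (the loading dock: 5R 2P; the warehouse floor: 0R 2P)
3. 3 rangers → the warehouse floor.  (the loading dock: 2R 2P; the warehouse floor: 3R 2P)
4. 1 ranger ← the loading dock.  (the loading dock: 3R 2P; the warehouse floor: 2R 2P)
5. 2 rangers and 1 poacher → the warehouse floor.  (the loading dock: 1R 1P; the warehouse floor: 4R 3P)
6. 1 ranger ← the loading dock.  (the loading dock: 2R 1P; the warehouse floor: 3R 3P)
7. 2 rangers and 1 poacher → the warehouse floor.  (the loading dock: 0R 0P; the warehouse floor: 5R 4P)

7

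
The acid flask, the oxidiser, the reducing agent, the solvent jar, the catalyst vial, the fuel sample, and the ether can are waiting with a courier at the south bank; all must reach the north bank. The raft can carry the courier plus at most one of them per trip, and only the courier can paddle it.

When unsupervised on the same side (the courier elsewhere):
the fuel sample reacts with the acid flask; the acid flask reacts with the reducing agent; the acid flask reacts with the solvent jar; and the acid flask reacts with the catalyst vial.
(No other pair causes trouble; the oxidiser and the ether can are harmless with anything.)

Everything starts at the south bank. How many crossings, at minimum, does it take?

Following every safe sequence of crossings from the start, the most of the 7 that can be at the north bank as the raft arrives there on crossings 1, 3, 5, 7 is 1, 2, 3, 4 respectively; the best ever achieved is 4 of 7.
From crossing 9 on, no configuration arises that was not already reachable earlier: only 44 distinct safe configurations (who is on which side, and where the raft is) can ever be reached, none of them has everyone across, and every continuation just revisits them. So no valid plan exists.

impossible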